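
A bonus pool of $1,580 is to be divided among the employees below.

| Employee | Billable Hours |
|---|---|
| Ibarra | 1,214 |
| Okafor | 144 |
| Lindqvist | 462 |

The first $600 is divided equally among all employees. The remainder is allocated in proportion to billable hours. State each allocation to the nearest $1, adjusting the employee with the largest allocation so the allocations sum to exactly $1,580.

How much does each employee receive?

Ibarra: $853; Okafor: $278; Lindqvist: $449

$600 shared equally gives $200 per employee.
Remainder $980 by billable hours (total 1,820): Ibarra 653.69 → $654; Okafor 77.54 → $78; Lindqvist 248.77 → $249.
Rounding difference −$1 on remainder applied to Ibarra.
Totals: Ibarra $200 + $653 = $853; Okafor $200 + $78 = $278; Lindqvist $200 + $249 = $449.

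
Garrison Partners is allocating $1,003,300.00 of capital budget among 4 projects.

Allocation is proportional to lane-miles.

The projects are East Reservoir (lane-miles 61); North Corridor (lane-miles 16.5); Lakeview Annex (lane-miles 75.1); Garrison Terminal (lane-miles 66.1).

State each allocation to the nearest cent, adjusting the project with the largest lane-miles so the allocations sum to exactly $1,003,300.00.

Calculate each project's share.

East Reservoir: $279,841.34; North Corridor: $75,694.79; Lakeview Annex: $344,525.96; Garrison Terminal: $303,237.91

Lane-miles total: 61 + 16.5 + 75.1 + 66.1 = 218.7.
Proportional shares: East Reservoir 279,841.3352; North Corridor 75,694.7874; Lakeview Annex 344,525.9717; Garrison Terminal 303,237.9058.
Rounded to nearest cent: East Reservoir $279,841.34; North Corridor $75,694.79; Lakeview Annex $344,525.97; Garrison Terminal $303,237.91. Sum = $1,003,300.01.
Difference $1,003,300.00 − $1,003,300.01 = −$0.01 applied to largest lane-miles (Lakeview Annex): Lakeview Annex becomes $344,525.96.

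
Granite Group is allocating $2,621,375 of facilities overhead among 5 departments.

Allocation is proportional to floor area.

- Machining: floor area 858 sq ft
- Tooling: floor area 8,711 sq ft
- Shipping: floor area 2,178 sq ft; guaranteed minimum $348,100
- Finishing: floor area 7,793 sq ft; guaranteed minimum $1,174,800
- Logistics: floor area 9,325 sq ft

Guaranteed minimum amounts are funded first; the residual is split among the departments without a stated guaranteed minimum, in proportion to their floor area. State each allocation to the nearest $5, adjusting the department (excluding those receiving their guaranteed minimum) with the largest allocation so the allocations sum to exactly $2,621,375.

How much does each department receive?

Machining: $49,885 | Tooling: $506,445 | Shipping: $348,100 | Finishing: $1,174,800 | Logistics: $542,145

Guaranteed amounts: Shipping $348,100; Finishing $1,174,800. Remaining pool $1,098,475.
Remaining pool split over remaining floor area 18,894: Machining 49,883.11 → $49,885; Tooling 506,447.32 → $506,445; Logistics 542,144.56 → $542,145.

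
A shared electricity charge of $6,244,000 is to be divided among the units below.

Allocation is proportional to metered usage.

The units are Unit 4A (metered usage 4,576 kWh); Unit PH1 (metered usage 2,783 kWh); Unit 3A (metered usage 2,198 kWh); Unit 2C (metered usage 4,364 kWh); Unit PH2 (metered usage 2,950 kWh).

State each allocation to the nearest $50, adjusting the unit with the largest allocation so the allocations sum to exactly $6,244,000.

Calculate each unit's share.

Metered usage total: 16,871.
Pro-rata amounts: Unit 4A 4,576/16,871 × $6,244,000 = 1,693,589.24; Unit PH1 2,783/16,871 × $6,244,000 = 1,029,995.38; Unit 3A 2,198/16,871 × $6,244,000 = 813,485.39; Unit 2C 4,364/16,871 × $6,244,000 = 1,615,127.50; Unit PH2 2,950/16,871 × $6,244,000 = 1,091,802.50.
Rounded to nearest $50: Unit 4A $1,693,600; Unit PH1 $1,030,000; Unit 3A $813,500; Unit 2C $1,615,150; Unit PH2 $1,091,800. Sum = $6,244,050.
Difference $6,244,000 − $6,244,050 = −$50 applied to largest allocation (Unit 4A): Unit 4A becomes $1,693,550.

Unit 4A: $1,693,550; Unit PH1: $1,030,000; Unit 3A: $813,500; Unit 2C: $1,615,150; Unit PH2: $1,091,800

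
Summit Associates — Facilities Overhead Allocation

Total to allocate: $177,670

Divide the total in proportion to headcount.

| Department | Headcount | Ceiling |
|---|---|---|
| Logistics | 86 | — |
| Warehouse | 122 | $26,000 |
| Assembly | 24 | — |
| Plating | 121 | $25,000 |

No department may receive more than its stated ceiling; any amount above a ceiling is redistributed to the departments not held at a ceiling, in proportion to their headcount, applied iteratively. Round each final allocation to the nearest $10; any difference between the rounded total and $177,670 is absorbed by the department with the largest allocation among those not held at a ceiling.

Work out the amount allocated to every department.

Headcount total: 353.
Proportional shares (ignoring caps): Logistics 43,285.04; Warehouse 61,404.36; Assembly 12,079.55; Plating 60,901.05.
Capped: Warehouse ($26,000), Plating ($25,000); remaining pool $126,670 reallocated over remaining headcount 110.
Shares after redistribution: Logistics 99,032.91 → $99,030; Assembly 27,637.09 → $27,640.

Logistics: $99,030 | Warehouse: $26,000 | Assembly: $27,640 | Plating: $25,000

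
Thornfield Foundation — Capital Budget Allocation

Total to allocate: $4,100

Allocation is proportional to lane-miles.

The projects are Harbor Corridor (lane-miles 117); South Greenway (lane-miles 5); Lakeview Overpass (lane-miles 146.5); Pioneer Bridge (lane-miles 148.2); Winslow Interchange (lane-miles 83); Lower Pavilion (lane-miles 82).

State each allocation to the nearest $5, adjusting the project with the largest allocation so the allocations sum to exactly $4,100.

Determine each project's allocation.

Lane-miles total: 581.7.
Raw shares: Harbor Corridor 117/581.7 × $4,100 = 824.65; South Greenway 5/581.7 × $4,100 = 35.24; Lakeview Overpass 146.5/581.7 × $4,100 = 1,032.58; Pioneer Bridge 148.2/581.7 × $4,100 = 1,044.56; Winslow Interchange 83/581.7 × $4,100 = 585.01; Lower Pavilion 82/581.7 × $4,100 = 577.96.
After rounding ($5): Harbor Corridor $825; South Greenway $35; Lakeview Overpass $1,035; Pioneer Bridge $1,045; Winslow Interchange $585; Lower Pavilion $580. Sum = $4,105.
Difference $4,100 − $4,105 = −$5 applied to largest allocation (Pioneer Bridge): Pioneer Bridge becomes $1,040.

Harbor Corridor: $825 | South Greenway: $35 | Lakeview Overpass: $1,035 | Pioneer Bridge: $1,040 | Winslow Interchange: $585 | Lower Pavilion: $580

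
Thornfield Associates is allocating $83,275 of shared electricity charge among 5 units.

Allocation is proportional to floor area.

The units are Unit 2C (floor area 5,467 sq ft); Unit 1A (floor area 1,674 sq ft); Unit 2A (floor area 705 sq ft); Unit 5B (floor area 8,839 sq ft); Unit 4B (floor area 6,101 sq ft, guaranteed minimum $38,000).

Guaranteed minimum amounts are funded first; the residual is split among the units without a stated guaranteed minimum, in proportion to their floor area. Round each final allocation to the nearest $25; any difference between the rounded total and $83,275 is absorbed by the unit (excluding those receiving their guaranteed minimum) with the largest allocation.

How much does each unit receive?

Unit 2C: $14,825 · Unit 1A: $4,550 · Unit 2A: $1,925 · Unit 5B: $23,975 · Unit 4B: $38,000

Minimums first: Unit 4B $38,000. Remaining pool $45,275.
Remaining pool split over remaining floor area 16,685: Unit 2C 14,834.79 → $14,825; Unit 1A 4,542.42 → $4,550; Unit 2A 1,913.03 → $1,925; Unit 5B 23,984.76 → $23,975.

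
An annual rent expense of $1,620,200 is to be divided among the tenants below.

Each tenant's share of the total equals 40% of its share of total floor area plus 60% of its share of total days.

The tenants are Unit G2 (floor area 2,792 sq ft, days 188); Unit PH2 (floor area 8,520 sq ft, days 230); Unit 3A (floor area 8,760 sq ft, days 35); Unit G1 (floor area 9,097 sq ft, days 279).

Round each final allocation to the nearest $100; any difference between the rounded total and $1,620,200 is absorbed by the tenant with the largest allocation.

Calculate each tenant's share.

Unit G2: $311,700 | Unit PH2: $494,700 | Unit 3A: $241,100 | Unit G1: $572,700

Totals — floor area 29,169, days 732.
Composite weights (40% floor area + 60% days): Unit G2 0.1924; Unit PH2 0.3054; Unit 3A 0.1488; Unit G1 0.3534.
Proportional shares: Unit G2 311,703.12; Unit PH2 494,745.82; Unit 3A 241,111.78; Unit G1 572,639.28.
At nearest $100: Unit G2 $311,700; Unit PH2 $494,700; Unit 3A $241,100; Unit G1 $572,600. Sum = $1,620,100.
Difference $1,620,200 − $1,620,100 = +$100 applied to largest allocation (Unit G1): Unit G1 becomes $572,700.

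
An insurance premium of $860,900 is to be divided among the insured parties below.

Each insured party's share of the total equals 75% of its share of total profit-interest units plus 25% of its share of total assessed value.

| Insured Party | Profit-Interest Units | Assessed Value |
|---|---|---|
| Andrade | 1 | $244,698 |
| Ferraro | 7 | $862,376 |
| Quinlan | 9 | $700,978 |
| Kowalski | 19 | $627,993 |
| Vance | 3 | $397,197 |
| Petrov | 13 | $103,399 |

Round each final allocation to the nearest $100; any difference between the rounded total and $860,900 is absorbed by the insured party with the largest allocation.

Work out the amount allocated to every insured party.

Andrade: $30,400 · Ferraro: $150,100 · Quinlan: $163,100 · Kowalski: $281,900 · Vance: $66,400 · Petrov: $169,000

Totals — profit-interest units 52, assessed value 2,936,641.
Combined weights (75% profit-interest units + 25% assessed value): Andrade 0.0353; Ferraro 0.1744; Quinlan 0.1895; Kowalski 0.3275; Vance 0.0771; Petrov 0.1963.
Raw shares: Andrade 30,350.63; Ferraro 150,120.91; Quinlan 163,125.78; Kowalski 281,945.02; Vance 66,360.86; Petrov 168,996.81.
After rounding ($100): Andrade $30,400; Ferraro $150,100; Quinlan $163,100; Kowalski $281,900; Vance $66,400; Petrov $169,000. Sum = $860,900.
Sum already equals the total — no adjustment.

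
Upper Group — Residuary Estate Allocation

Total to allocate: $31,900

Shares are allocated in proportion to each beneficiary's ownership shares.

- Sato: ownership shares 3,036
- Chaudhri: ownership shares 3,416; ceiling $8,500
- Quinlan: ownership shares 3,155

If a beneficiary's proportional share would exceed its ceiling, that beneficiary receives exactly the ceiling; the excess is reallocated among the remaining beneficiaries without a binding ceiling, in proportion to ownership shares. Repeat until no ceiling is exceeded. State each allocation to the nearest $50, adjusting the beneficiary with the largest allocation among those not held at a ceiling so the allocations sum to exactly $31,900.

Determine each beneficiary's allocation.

Total ownership shares = 9,607.
Unconstrained shares: Sato 10,081.02; Chaudhri 11,342.81; Quinlan 10,476.16.
Capped: Chaudhri ($8,500); residual $23,400 reallocated over remaining ownership shares 6,191.
Redistributed shares: Sato 11,475.11 → $11,500; Quinlan 11,924.89 → $11,900.

Sato: $11,500; Chaudhri: $8,500; Quinlan: $11,900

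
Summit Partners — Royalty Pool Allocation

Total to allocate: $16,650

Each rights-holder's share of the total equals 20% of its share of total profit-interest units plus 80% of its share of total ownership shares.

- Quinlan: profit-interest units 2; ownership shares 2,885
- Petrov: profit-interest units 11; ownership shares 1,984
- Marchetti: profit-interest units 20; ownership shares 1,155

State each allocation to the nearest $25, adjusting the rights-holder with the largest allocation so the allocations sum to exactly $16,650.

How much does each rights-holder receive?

Quinlan: $6,575 · Petrov: $5,500 · Marchetti: $4,575

Totals — profit-interest units 33, ownership shares 6,024.
Combined weights (20% profit-interest units + 80% ownership shares): Quinlan 0.3953; Petrov 0.3301; Marchetti 0.2746.
Raw shares: Quinlan 6,581.00; Petrov 5,496.93; Marchetti 4,572.07.
After rounding ($25): Quinlan $6,575; Petrov $5,500; Marchetti $4,575. Sum = $16,650.
Rounded total matches; no reconciliation needed.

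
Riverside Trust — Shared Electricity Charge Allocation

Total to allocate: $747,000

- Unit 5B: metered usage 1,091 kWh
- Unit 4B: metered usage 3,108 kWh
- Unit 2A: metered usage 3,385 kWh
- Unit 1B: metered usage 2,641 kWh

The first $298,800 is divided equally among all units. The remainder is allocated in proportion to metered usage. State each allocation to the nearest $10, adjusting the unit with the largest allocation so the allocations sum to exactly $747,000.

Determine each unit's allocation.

Unit 5B: $122,520 | Unit 4B: $210,940 | Unit 2A: $223,080 | Unit 1B: $190,460

$298,800 shared equally gives $74,700 per unit.
Remainder $448,200 by metered usage (total 10,225): Unit 5B 47,822.61 → $47,820; Unit 4B 136,235.27 → $136,240; Unit 2A 148,377.21 → $148,380; Unit 1B 115,764.91 → $115,760.
Totals: Unit 5B $74,700 + $47,820 = $122,520; Unit 4B $74,700 + $136,240 = $210,940; Unit 2A $74,700 + $148,380 = $223,080; Unit 1B $74,700 + $115,760 = $190,460.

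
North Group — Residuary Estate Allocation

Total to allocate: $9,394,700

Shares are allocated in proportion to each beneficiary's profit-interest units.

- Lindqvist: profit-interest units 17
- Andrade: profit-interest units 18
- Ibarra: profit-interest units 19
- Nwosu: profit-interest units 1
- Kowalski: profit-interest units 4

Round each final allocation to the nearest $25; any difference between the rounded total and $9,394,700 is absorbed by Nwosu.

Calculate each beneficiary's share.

Combined profit-interest units = 59.
Raw shares: Lindqvist 17/59 × $9,394,700 = 2,706,947.46; Andrade 18/59 × $9,394,700 = 2,866,179.66; Ibarra 19/59 × $9,394,700 = 3,025,411.86; Nwosu 1/59 × $9,394,700 = 159,232.20; Kowalski 4/59 × $9,394,700 = 636,928.81.
Rounded to nearest $25: Lindqvist $2,706,950; Andrade $2,866,175; Ibarra $3,025,400; Nwosu $159,225; Kowalski $636,925. Sum = $9,394,675.
Difference $9,394,700 − $9,394,675 = +$25 applied to Nwosu: Nwosu becomes $159,250.

Lindqvist: $2,706,950; Andrade: $2,866,175; Ibarra: $3,025,400; Nwosu: $159,250; Kowalski: $636,925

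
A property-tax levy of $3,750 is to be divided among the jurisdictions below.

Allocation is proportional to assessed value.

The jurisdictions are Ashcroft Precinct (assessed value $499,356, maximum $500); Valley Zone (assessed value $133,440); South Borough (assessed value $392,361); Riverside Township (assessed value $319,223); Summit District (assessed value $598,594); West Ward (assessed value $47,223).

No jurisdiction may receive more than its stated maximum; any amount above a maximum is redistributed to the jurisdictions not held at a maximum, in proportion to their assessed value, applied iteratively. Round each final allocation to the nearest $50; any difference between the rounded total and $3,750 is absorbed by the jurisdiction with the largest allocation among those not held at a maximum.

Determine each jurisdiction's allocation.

Ashcroft Precinct: $500; Valley Zone: $300; South Borough: $850; Riverside Township: $700; Summit District: $1,300; West Ward: $100

Total assessed value = 1,990,197.
Proportional shares (ignoring caps): Ashcroft Precinct 940.90; Valley Zone 251.43; South Borough 739.30; Riverside Township 601.49; Summit District 1,127.89; West Ward 88.98.
Held at cap: Ashcroft Precinct ($500); remaining pool $3,250 reallocated over remaining assessed value 1,490,841.
Redistributed shares: Valley Zone 290.90 → $300; South Borough 855.34 → $850; Riverside Township 695.90 → $700; Summit District 1,304.92 → $1,300; West Ward 102.95 → $100.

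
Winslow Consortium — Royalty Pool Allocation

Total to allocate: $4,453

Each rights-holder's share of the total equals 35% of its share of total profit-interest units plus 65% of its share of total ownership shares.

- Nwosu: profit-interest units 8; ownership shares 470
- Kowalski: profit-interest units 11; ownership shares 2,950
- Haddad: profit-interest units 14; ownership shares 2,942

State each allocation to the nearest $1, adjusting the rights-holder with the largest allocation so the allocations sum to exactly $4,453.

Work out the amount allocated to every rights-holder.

Nwosu: $592 | Kowalski: $1,862 | Haddad: $1,999

Profit-interest units total 33; ownership shares total 6,362.
Blended shares (35% profit-interest units + 65% ownership shares): Nwosu 0.1329; Kowalski 0.4181; Haddad 0.4491.
Raw shares: Nwosu 591.66; Kowalski 1,861.65; Haddad 1,999.69.
Rounded to nearest $1: Nwosu $592; Kowalski $1,862; Haddad $2,000. Sum = $4,454.
Difference $4,453 − $4,454 = −$1 applied to largest allocation (Haddad): Haddad becomes $1,999.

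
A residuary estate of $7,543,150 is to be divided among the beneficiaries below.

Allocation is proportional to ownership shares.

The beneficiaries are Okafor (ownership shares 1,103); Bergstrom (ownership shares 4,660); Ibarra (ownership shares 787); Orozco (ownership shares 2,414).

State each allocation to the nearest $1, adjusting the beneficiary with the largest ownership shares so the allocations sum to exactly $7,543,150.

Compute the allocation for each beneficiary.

Okafor: $928,168 · Bergstrom: $3,921,360 · Ibarra: $662,256 · Orozco: $2,031,366

Ownership shares total: 8,964.
Proportional shares: Okafor 1,103/8,964 × $7,543,150 = 928,167.61; Bergstrom 4,660/8,964 × $7,543,150 = 3,921,360.89; Ibarra 787/8,964 × $7,543,150 = 662,255.58; Orozco 2,414/8,964 × $7,543,150 = 2,031,365.92.
After rounding ($1): Okafor $928,168; Bergstrom $3,921,361; Ibarra $662,256; Orozco $2,031,366. Sum = $7,543,151.
Difference $7,543,150 − $7,543,151 = −$1 applied to largest ownership shares (Bergstrom): Bergstrom becomes $3,921,360.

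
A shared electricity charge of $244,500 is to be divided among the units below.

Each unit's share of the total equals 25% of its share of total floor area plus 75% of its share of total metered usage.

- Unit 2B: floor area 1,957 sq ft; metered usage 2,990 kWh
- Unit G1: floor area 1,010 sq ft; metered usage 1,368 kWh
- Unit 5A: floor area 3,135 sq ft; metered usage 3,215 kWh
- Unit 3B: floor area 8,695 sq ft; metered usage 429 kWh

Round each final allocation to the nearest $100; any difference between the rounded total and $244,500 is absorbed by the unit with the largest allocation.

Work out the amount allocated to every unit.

Unit 2B: $76,600 | Unit G1: $35,500 | Unit 5A: $86,700 | Unit 3B: $45,700

Floor area total 14,797; metered usage total 8,002.
Combined weights (25% floor area + 75% metered usage): Unit 2B 0.3133; Unit G1 0.1453; Unit 5A 0.3543; Unit 3B 0.1871.
Proportional shares: Unit 2B 76,603.46; Unit G1 35,521.50; Unit 5A 86,625.80; Unit 3B 45,749.24.
After rounding ($100): Unit 2B $76,600; Unit G1 $35,500; Unit 5A $86,600; Unit 3B $45,700. Sum = $244,400.
Difference $244,500 − $244,400 = +$100 applied to largest allocation (Unit 5A): Unit 5A becomes $86,700.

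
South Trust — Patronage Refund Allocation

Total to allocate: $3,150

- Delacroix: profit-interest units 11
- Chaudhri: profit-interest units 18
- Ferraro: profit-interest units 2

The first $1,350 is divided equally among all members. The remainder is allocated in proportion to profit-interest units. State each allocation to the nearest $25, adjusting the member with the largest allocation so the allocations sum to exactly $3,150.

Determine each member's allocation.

Delacroix: $1,100; Chaudhri: $1,475; Ferraro: $575

Equal tier: $1,350 ÷ 3 = $450 apiece.
Remainder $1,800 by profit-interest units (total 31): Delacroix 638.71 → $650; Chaudhri 1,045.16 → $1,050; Ferraro 116.13 → $125.
Rounding difference −$25 on remainder applied to Chaudhri.
Totals: Delacroix $450 + $650 = $1,100; Chaudhri $450 + $1,025 = $1,475; Ferraro $450 + $125 = $575.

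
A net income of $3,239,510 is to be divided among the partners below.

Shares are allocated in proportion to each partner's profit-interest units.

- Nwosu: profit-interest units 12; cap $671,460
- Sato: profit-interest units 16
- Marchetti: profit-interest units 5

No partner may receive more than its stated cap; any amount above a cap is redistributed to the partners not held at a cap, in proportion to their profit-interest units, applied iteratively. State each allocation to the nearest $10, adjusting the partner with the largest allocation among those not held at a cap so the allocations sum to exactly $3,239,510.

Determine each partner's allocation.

Nwosu: $671,460 | Sato: $1,956,610 | Marchetti: $611,440

Sum of profit-interest units: 33.
Pro-rata shares before constraints: Nwosu 1,178,003.64; Sato 1,570,671.52; Marchetti 490,834.85.
Cap binds for Nwosu ($671,460); remaining pool $2,568,050 reallocated over remaining profit-interest units 21.
Shares after redistribution: Sato 1,956,609.52 → $1,956,610; Marchetti 611,440.48 → $611,440.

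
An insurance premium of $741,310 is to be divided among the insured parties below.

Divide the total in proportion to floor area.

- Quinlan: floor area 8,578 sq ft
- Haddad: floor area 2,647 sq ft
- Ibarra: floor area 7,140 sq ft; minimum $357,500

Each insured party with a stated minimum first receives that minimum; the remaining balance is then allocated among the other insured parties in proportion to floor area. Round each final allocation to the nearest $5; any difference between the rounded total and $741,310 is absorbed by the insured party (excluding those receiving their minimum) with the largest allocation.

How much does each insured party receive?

Quinlan: $293,305 | Haddad: $90,505 | Ibarra: $357,500

Fund the minimums — Ibarra $357,500. Balance $383,810.
Balance split over remaining floor area 11,225: Quinlan 293,302.64 → $293,305; Haddad 90,507.36 → $90,505.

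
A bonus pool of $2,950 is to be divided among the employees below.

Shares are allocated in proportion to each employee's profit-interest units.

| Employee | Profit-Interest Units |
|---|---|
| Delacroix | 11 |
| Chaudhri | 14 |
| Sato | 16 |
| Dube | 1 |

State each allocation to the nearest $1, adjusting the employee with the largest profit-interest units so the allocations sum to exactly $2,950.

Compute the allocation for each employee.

Sum of profit-interest units: 11 + 14 + 16 + 1 = 42.
Proportional shares: Delacroix 772.62; Chaudhri 983.33; Sato 1,123.81; Dube 70.24.
At nearest $1: Delacroix $773; Chaudhri $983; Sato $1,124; Dube $70. Sum = $2,950.
No rounding difference to absorb.

Delacroix: $773 · Chaudhri: $983 · Sato: $1,124 · Dube: $70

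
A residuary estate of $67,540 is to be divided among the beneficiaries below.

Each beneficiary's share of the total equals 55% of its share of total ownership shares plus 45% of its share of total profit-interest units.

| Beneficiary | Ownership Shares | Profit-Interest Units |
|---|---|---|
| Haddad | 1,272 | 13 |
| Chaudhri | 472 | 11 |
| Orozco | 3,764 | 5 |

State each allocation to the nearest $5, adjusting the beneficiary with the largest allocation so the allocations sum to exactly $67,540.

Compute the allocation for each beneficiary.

Ownership shares total 5,508; profit-interest units total 29.
Blended shares (55% ownership shares + 45% profit-interest units): Haddad 0.3287; Chaudhri 0.2178; Orozco 0.4534.
Unrounded shares: Haddad 22,203.06; Chaudhri 14,711.64; Orozco 30,625.30.
Rounded to nearest $5: Haddad $22,205; Chaudhri $14,710; Orozco $30,625. Sum = $67,540.
Rounded total matches; no reconciliation needed.

Haddad: $22,205 | Chaudhri: $14,710 | Orozco: $30,625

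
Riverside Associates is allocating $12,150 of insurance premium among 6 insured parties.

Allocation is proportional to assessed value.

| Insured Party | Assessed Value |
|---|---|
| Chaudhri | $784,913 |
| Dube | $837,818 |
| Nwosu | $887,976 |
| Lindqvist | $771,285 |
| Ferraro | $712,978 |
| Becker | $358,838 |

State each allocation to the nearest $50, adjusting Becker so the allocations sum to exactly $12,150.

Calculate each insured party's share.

Chaudhri: $2,200; Dube: $2,350; Nwosu: $2,500; Lindqvist: $2,150; Ferraro: $2,000; Becker: $950

Total assessed value = 4,353,808.
Pro-rata amounts: Chaudhri 784,913/4,353,808 × $12,150 = 2,190.43; Dube 837,818/4,353,808 × $12,150 = 2,338.07; Nwosu 887,976/4,353,808 × $12,150 = 2,478.04; Lindqvist 771,285/4,353,808 × $12,150 = 2,152.39; Ferraro 712,978/4,353,808 × $12,150 = 1,989.68; Becker 358,838/4,353,808 × $12,150 = 1,001.40.
Rounded to nearest $50: Chaudhri $2,200; Dube $2,350; Nwosu $2,500; Lindqvist $2,150; Ferraro $2,000; Becker $1,000. Sum = $12,200.
Difference $12,150 − $12,200 = −$50 applied to Becker: Becker becomes $950.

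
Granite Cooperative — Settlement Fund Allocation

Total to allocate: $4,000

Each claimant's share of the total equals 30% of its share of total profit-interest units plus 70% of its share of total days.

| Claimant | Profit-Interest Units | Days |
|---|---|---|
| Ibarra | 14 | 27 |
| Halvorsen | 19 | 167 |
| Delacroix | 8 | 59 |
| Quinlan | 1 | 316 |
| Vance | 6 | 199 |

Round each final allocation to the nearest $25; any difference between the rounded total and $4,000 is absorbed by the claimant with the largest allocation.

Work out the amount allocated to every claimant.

Ibarra: $450 · Halvorsen: $1,075 · Delacroix: $425 · Quinlan: $1,175 · Vance: $875

Totals — profit-interest units 48, days 768.
Combined weights (30% profit-interest units + 70% days): Ibarra 0.1121; Halvorsen 0.2710; Delacroix 0.1038; Quinlan 0.2943; Vance 0.2189.
Unrounded shares: Ibarra 448.44; Halvorsen 1,083.85; Delacroix 415.10; Quinlan 1,177.08; Vance 875.52.
After rounding ($25): Ibarra $450; Halvorsen $1,075; Delacroix $425; Quinlan $1,175; Vance $875. Sum = $4,000.
No rounding difference to absorb.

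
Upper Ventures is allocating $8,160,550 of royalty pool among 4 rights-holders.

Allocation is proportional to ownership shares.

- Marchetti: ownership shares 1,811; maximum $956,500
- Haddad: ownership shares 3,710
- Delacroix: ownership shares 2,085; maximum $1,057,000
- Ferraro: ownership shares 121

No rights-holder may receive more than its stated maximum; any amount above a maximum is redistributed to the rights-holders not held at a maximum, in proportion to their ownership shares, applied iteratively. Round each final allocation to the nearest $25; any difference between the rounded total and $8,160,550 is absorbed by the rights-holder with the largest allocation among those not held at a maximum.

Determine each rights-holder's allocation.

Marchetti: $956,500 · Haddad: $5,952,900 · Delacroix: $1,057,000 · Ferraro: $194,150

Combined ownership shares = 7,727.
Unconstrained shares: Marchetti 1,912,612.40; Haddad 3,918,162.35; Delacroix 2,201,986.12; Ferraro 127,789.12.
Held at cap: Marchetti ($956,500), Delacroix ($1,057,000); balance $6,147,050 reallocated over remaining ownership shares 3,831.
Shares after redistribution: Haddad 5,952,898.85 → $5,952,900; Ferraro 194,151.15 → $194,150.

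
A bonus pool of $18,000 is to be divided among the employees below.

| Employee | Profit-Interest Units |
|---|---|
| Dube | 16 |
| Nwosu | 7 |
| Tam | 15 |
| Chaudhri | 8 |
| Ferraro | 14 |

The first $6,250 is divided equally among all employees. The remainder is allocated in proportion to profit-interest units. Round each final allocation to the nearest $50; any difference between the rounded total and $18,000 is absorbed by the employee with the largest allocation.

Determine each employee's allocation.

Equal tier: $6,250 ÷ 5 = $1,250 apiece.
Remainder $11,750 by profit-interest units (total 60): Dube 3,133.33 → $3,150; Nwosu 1,370.83 → $1,350; Tam 2,937.50 → $2,950; Chaudhri 1,566.67 → $1,550; Ferraro 2,741.67 → $2,750.
Totals: Dube $1,250 + $3,150 = $4,400; Nwosu $1,250 + $1,350 = $2,600; Tam $1,250 + $2,950 = $4,200; Chaudhri $1,250 + $1,550 = $2,800; Ferraro $1,250 + $2,750 = $4,000.

Dube: $4,400 | Nwosu: $2,600 | Tam: $4,200 | Chaudhri: $2,800 | Ferraro: $4,000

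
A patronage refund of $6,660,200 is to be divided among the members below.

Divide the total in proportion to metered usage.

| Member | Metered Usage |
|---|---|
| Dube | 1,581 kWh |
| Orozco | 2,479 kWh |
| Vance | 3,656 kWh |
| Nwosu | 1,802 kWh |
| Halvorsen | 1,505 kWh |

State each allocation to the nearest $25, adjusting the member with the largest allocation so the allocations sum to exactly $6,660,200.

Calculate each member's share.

Dube: $955,250 · Orozco: $1,497,825 · Vance: $2,209,025 · Nwosu: $1,088,775 · Halvorsen: $909,325

Metered usage total: 11,023.
Pro-rata amounts: Dube 1,581/11,023 × $6,660,200 = 955,255.03; Orozco 2,479/11,023 × $6,660,200 = 1,497,835.05; Vance 3,656/11,023 × $6,660,200 = 2,208,989.49; Nwosu 1,802/11,023 × $6,660,200 = 1,088,785.30; Halvorsen 1,505/11,023 × $6,660,200 = 909,335.12.
At nearest $25: Dube $955,250; Orozco $1,497,825; Vance $2,209,000; Nwosu $1,088,775; Halvorsen $909,325. Sum = $6,660,175.
Difference $6,660,200 − $6,660,175 = +$25 applied to largest allocation (Vance): Vance becomes $2,209,025.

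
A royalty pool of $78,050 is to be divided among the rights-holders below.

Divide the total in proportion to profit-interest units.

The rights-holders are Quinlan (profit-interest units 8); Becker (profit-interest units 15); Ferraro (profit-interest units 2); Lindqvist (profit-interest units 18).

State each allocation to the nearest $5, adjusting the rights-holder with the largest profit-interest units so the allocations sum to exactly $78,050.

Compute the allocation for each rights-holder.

Quinlan: $14,520; Becker: $27,225; Ferraro: $3,630; Lindqvist: $32,675

Profit-interest units total: 8 + 15 + 2 + 18 = 43.
Raw shares: Quinlan 14,520.93; Becker 27,226.74; Ferraro 3,630.23; Lindqvist 32,672.09.
At nearest $5: Quinlan $14,520; Becker $27,225; Ferraro $3,630; Lindqvist $32,670. Sum = $78,045.
Difference $78,050 − $78,045 = +$5 applied to largest profit-interest units (Lindqvist): Lindqvist becomes $32,675.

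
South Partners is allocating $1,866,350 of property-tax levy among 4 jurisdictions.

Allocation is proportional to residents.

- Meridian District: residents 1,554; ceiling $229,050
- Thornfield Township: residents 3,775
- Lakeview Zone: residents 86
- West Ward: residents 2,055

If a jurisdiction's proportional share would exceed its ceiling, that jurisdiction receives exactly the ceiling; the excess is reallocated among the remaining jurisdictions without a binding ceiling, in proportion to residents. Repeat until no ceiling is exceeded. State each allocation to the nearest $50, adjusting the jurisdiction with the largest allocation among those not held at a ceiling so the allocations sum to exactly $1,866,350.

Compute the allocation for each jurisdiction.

Total residents = 7,470.
Proportional shares (ignoring caps): Meridian District 388,260.76; Thornfield Township 943,168.84; Lakeview Zone 21,486.76; West Ward 513,433.63.
Held at cap: Meridian District ($229,050); balance $1,637,300 reallocated over remaining residents 5,916.
Redistributed shares: Thornfield Township 1,044,761.24 → $1,044,750; Lakeview Zone 23,801.18 → $23,800; West Ward 568,737.58 → $568,750.

Meridian District: $229,050 · Thornfield Township: $1,044,750 · Lakeview Zone: $23,800 · West Ward: $568,750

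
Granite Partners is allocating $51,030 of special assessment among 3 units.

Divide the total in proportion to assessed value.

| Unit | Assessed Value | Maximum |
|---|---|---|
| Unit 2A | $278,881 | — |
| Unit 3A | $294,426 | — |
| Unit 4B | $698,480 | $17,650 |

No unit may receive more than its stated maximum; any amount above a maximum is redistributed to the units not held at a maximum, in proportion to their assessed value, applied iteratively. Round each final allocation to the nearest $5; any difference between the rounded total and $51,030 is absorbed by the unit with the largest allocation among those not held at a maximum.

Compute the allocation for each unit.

Unit 2A: $16,235 · Unit 3A: $17,145 · Unit 4B: $17,650

Assessed value total: 1,271,787.
Pro-rata shares before constraints: Unit 2A 11,190.00; Unit 3A 11,813.74; Unit 4B 28,026.26.
Capped: Unit 4B ($17,650); residual $33,380 reallocated over remaining assessed value 573,307.
Remaining shares: Unit 2A 16,237.46 → $16,235; Unit 3A 17,142.54 → $17,145.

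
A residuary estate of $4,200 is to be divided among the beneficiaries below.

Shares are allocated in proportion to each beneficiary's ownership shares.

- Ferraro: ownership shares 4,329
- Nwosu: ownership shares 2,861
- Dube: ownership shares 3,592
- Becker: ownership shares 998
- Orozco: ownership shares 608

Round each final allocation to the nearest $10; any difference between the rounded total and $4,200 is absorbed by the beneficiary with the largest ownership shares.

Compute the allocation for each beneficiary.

Ferraro: $1,460; Nwosu: $970; Dube: $1,220; Becker: $340; Orozco: $210

Ownership shares total: 12,388.
Pro-rata amounts: Ferraro 4,329/12,388 × $4,200 = 1,467.69; Nwosu 2,861/12,388 × $4,200 = 969.99; Dube 3,592/12,388 × $4,200 = 1,217.82; Becker 998/12,388 × $4,200 = 338.36; Orozco 608/12,388 × $4,200 = 206.13.
After rounding ($10): Ferraro $1,470; Nwosu $970; Dube $1,220; Becker $340; Orozco $210. Sum = $4,210.
Difference $4,200 − $4,210 = −$10 applied to largest ownership shares (Ferraro): Ferraro becomes $1,460.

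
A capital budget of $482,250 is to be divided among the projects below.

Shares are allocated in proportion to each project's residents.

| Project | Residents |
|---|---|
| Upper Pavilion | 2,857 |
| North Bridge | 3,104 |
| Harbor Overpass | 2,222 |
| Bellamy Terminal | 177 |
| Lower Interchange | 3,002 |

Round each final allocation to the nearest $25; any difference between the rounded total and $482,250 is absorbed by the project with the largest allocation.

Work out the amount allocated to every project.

Upper Pavilion: $121,275 · North Bridge: $131,725 · Harbor Overpass: $94,300 · Bellamy Terminal: $7,525 · Lower Interchange: $127,425

Combined residents = 11,362.
Pro-rata amounts: Upper Pavilion 2,857/11,362 × $482,250 = 121,262.83; North Bridge 3,104/11,362 × $482,250 = 131,746.52; Harbor Overpass 2,222/11,362 × $482,250 = 94,310.82; Bellamy Terminal 177/11,362 × $482,250 = 7,512.61; Lower Interchange 3,002/11,362 × $482,250 = 127,417.22.
Rounded to nearest $25: Upper Pavilion $121,275; North Bridge $131,750; Harbor Overpass $94,300; Bellamy Terminal $7,525; Lower Interchange $127,425. Sum = $482,275.
Difference $482,250 − $482,275 = −$25 applied to largest allocation (North Bridge): North Bridge becomes $131,725.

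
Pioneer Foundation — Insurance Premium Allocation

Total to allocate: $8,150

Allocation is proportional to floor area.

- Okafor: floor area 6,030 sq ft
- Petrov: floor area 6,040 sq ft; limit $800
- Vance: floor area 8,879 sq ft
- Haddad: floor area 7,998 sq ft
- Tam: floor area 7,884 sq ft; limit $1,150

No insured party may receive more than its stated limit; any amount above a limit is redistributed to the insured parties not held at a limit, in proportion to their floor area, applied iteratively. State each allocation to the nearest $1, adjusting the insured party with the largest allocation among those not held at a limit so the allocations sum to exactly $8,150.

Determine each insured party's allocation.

Combined floor area = 36,831.
Unconstrained shares: Okafor 1,334.32; Petrov 1,336.54; Vance 1,964.75; Haddad 1,769.81; Tam 1,744.58.
Capped: Petrov ($800), Tam ($1,150); remaining pool $6,200 reallocated over remaining floor area 22,907.
Remaining shares: Okafor 1,632.08 → $1,632; Vance 2,403.19 → $2,403; Haddad 2,164.74 → $2,165.

Okafor: $1,632 · Petrov: $800 · Vance: $2,403 · Haddad: $2,165 · Tam: $1,150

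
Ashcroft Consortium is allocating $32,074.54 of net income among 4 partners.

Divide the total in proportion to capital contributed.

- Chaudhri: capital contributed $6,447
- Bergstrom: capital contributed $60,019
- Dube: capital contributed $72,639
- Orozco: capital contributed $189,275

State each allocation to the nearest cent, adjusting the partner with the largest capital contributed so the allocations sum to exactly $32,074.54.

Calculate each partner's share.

Chaudhri: $629.71 · Bergstrom: $5,862.36 · Dube: $7,095.02 · Orozco: $18,487.45

Total capital contributed = 6,447 + 60,019 + 72,639 + 189,275 = 328,380.
Unrounded shares: Chaudhri 629.7112; Bergstrom 5,862.3601; Dube 7,095.0195; Orozco 18,487.4492.
After rounding (cent): Chaudhri $629.71; Bergstrom $5,862.36; Dube $7,095.02; Orozco $18,487.45. Sum = $32,074.54.
No rounding difference to absorb.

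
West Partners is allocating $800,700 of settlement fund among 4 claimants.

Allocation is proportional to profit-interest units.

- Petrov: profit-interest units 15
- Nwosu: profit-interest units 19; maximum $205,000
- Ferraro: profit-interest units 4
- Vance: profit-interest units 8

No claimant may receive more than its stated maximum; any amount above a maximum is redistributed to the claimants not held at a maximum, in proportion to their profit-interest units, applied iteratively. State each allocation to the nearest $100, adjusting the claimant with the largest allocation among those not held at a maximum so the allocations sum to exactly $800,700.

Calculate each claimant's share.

Petrov: $330,900 · Nwosu: $205,000 · Ferraro: $88,300 · Vance: $176,500

Profit-interest units total: 46.
Unconstrained shares: Petrov 261,097.83; Nwosu 330,723.91; Ferraro 69,626.09; Vance 139,252.17.
Cap binds for Nwosu ($205,000); residual $595,700 reallocated over remaining profit-interest units 27.
Shares after redistribution: Petrov 330,944.44 → $330,900; Ferraro 88,251.85 → $88,300; Vance 176,503.70 → $176,500.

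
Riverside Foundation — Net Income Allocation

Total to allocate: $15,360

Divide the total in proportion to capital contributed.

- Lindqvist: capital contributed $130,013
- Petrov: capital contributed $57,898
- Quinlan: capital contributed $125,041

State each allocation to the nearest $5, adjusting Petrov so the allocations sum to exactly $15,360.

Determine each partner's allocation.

Capital contributed total: 312,952.
Pro-rata amounts: Lindqvist 130,013/312,952 × $15,360 = 6,381.17; Petrov 57,898/312,952 × $15,360 = 2,841.69; Quinlan 125,041/312,952 × $15,360 = 6,137.14.
After rounding ($5): Lindqvist $6,380; Petrov $2,840; Quinlan $6,135. Sum = $15,355.
Difference $15,360 − $15,355 = +$5 applied to Petrov: Petrov becomes $2,845.

Lindqvist: $6,380 | Petrov: $2,845 | Quinlan: $6,135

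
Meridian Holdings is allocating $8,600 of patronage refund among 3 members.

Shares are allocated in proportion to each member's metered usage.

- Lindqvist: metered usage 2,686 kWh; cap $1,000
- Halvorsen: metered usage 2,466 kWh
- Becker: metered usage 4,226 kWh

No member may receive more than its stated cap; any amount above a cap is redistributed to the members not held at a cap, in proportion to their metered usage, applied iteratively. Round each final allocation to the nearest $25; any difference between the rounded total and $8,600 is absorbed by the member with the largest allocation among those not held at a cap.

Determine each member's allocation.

Lindqvist: $1,000 · Halvorsen: $2,800 · Becker: $4,800

Sum of metered usage: 9,378.
Unconstrained shares: Lindqvist 2,463.17; Halvorsen 2,261.42; Becker 3,875.41.
Held at cap: Lindqvist ($1,000); remaining pool $7,600 reallocated over remaining metered usage 6,692.
Redistributed shares: Halvorsen 2,800.60 → $2,800; Becker 4,799.40 → $4,800.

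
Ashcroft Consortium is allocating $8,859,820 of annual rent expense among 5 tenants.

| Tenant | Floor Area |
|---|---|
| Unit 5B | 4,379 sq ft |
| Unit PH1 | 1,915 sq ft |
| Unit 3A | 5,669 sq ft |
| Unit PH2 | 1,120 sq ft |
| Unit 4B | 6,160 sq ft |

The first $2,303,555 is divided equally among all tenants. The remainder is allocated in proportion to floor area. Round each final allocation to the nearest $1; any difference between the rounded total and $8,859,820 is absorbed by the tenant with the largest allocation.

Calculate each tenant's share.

Equal tier: $2,303,555 ÷ 5 = $460,711 apiece.
Remainder $6,556,265 by floor area (total 19,243): Unit 5B 1,491,965.10 → $1,491,965; Unit PH1 652,457.91 → $652,458; Unit 3A 1,931,479.83 → $1,931,480; Unit PH2 381,594.18 → $381,594; Unit 4B 2,098,767.99 → $2,098,768.
Totals: Unit 5B $460,711 + $1,491,965 = $1,952,676; Unit PH1 $460,711 + $652,458 = $1,113,169; Unit 3A $460,711 + $1,931,480 = $2,392,191; Unit PH2 $460,711 + $381,594 = $842,305; Unit 4B $460,711 + $2,098,768 = $2,559,479.

Unit 5B: $1,952,676 · Unit PH1: $1,113,169 · Unit 3A: $2,392,191 · Unit PH2: $842,305 · Unit 4B: $2,559,479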